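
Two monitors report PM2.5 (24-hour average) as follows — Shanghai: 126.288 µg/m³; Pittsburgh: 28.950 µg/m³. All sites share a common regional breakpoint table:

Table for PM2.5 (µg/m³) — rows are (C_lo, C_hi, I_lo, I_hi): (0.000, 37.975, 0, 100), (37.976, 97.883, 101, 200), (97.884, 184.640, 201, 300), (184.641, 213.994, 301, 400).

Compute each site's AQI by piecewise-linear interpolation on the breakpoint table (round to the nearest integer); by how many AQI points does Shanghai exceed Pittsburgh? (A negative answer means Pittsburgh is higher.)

157

Shanghai: 126.288 lies in 97.884–184.640, so I_lo=201, I_hi=300, C_lo=97.884, C_hi=184.640.
(300−201)/(184.640−97.884) × (126.288−97.884) + 201 = 99/86.756 × 28.404 + 201 ≈ 233.41 → 233.
Pittsburgh: 28.950 lies in 0.000–37.975, so I_lo=0, I_hi=100, C_lo=0.000, C_hi=37.975.
(100−0)/(37.975−0.000) × (28.950−0.000) + 0 = 100/37.975 × 28.950 + 0 ≈ 76.23 → 76.
AQIs: Shanghai=233, Pittsburgh=76. Shanghai (233) − Pittsburgh (76) = 157.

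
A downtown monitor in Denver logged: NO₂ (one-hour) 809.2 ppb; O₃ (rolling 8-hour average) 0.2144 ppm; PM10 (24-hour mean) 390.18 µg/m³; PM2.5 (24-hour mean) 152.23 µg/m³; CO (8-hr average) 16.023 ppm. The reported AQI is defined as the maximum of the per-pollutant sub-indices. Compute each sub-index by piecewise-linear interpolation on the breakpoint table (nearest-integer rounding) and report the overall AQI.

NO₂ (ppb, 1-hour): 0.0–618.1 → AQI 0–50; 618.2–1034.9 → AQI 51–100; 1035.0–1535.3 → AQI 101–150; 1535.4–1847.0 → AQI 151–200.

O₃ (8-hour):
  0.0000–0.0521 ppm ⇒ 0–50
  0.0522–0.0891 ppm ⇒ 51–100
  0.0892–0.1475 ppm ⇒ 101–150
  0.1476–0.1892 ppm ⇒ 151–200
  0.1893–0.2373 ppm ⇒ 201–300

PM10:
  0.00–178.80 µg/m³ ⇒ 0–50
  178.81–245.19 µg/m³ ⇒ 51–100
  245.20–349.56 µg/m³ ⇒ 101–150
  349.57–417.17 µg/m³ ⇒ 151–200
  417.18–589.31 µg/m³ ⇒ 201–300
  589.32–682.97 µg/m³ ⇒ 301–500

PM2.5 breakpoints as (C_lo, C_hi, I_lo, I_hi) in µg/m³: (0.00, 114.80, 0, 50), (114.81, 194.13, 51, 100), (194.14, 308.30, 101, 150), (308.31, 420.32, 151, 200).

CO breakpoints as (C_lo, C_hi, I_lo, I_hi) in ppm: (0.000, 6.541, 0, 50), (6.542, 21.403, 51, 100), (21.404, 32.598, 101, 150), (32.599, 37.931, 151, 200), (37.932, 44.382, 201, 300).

NO₂: row 618.2–1034.9 (AQI 51–100). (100−51)·(809.2−618.2)/(1034.9−618.2) + 51 = 49·191.0/416.7 + 51 ≈ 73.46 → 73.
O₃: row 0.1893–0.2373 (AQI 201–300). (300−201)·(0.2144−0.1893)/(0.2373−0.1893) + 201 = 99·0.0251/0.0480 + 201 ≈ 252.77 → 253.
PM10: row 349.57–417.17 (AQI 151–200). (200−151)·(390.18−349.57)/(417.17−349.57) + 151 = 49·40.61/67.60 + 151 ≈ 180.44 → 180.
PM2.5: 152.23 ∈ [114.81, 194.13] ↔ index [51, 100].
51 + (152.23−114.81)·(100−51)/(194.13−114.81) = 51 + 37.42·49/79.32 ≈ 74.12, so AQI = 74.
CO 16.023: bracket 6.542–21.403 → index 51–100; slope 49/14.861, offset 9.481.
AQI = 51 + 49/14.861·9.481 ≈ 82.26 ⇒ 82.
Sub-indices: NO₂→73, O₃→253, PM10→180, PM2.5→74, CO→82. Overall AQI = max = 253; dominant pollutant is O₃.
AQI 253: Very Unhealthy.

253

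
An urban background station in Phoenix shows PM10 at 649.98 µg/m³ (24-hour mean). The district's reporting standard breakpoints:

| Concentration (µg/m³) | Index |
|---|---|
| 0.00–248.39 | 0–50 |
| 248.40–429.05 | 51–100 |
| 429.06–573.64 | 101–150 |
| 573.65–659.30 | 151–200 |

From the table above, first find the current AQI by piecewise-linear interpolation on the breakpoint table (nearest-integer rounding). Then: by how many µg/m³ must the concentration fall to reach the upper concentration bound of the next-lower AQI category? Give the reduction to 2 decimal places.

76.34

PM10: row 573.65–659.30 (AQI 151–200). (200−151)·(649.98−573.65)/(659.30−573.65) + 151 = 49·76.33/85.65 + 151 ≈ 194.67 → 195.
Current AQI 195 is in the Unhealthy range (151–200). The next-lower category tops out at AQI 150, whose upper concentration bound is 573.64 µg/m³.
Reduction needed = 649.98 − 573.64 = 76.34 µg/m³.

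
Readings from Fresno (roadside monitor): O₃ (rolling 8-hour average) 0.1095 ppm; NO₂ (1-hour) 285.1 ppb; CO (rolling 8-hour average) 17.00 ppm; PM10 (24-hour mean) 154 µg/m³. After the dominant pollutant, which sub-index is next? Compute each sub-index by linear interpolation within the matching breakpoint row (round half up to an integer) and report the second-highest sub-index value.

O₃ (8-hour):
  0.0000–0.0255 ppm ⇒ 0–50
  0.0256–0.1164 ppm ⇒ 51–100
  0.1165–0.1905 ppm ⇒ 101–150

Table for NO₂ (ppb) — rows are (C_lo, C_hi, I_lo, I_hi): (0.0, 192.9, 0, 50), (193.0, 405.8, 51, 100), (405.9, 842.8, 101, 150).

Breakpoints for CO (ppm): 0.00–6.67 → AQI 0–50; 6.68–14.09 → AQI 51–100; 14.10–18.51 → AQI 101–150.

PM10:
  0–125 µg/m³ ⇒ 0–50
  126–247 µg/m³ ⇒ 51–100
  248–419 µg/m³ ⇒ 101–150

96

O₃: 0.1095 ∈ [0.0256, 0.1164] ↔ index [51, 100].
51 + (0.1095−0.0256)·(100−51)/(0.1164−0.0256) = 51 + 0.0839·49/0.0908 ≈ 96.28, so AQI = 96.
NO₂: row 193.0–405.8 (AQI 51–100). (100−51)·(285.1−193.0)/(405.8−193.0) + 51 = 49·92.1/212.8 + 51 ≈ 72.21 → 72.
CO 17.00: bracket 14.10–18.51 → index 101–150; slope 49/4.41, offset 2.90.
AQI = 101 + 49/4.41·2.90 ≈ 133.22 ⇒ 133.
PM10: 154 ∈ [126, 247] ↔ index [51, 100].
51 + (154−126)·(100−51)/(247−126) = 51 + 28·49/121 ≈ 62.34, so AQI = 62.
Sub-indices: O₃→96, NO₂→72, CO→133, PM10→62. Ranked high→low: 133, 96, 72, 62. Second-highest sub-index = 96.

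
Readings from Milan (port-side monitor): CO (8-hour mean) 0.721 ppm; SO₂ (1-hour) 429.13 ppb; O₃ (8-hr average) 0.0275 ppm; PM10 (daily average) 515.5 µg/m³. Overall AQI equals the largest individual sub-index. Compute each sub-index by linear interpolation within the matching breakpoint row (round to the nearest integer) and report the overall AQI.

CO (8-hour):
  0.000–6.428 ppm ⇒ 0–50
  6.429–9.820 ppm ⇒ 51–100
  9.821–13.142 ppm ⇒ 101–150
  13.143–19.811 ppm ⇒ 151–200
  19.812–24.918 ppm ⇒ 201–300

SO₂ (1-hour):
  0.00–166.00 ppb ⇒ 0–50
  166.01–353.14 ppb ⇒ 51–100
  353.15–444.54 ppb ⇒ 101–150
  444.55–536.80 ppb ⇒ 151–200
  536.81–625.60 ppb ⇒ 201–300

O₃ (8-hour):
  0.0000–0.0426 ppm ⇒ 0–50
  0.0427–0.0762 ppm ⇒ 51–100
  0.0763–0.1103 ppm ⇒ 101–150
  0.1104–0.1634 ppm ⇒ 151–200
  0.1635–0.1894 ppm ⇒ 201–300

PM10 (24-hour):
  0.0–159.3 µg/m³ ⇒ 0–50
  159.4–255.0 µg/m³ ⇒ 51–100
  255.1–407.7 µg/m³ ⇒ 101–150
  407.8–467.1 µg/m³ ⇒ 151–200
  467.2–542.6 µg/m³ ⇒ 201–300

CO: 0.721 ∈ [0.000, 6.428] ↔ index [0, 50].
0 + (0.721−0.000)·(50−0)/(6.428−0.000) = 0 + 0.721·50/6.428 ≈ 5.61, so AQI = 6.
SO₂ 429.13: bracket 353.15–444.54 → index 101–150; slope 49/91.39, offset 75.98.
AQI = 101 + 49/91.39·75.98 ≈ 141.74 ⇒ 142.
O₃: 0.0275 ∈ [0.0000, 0.0426] ↔ index [0, 50].
0 + (0.0275−0.0000)·(50−0)/(0.0426−0.0000) = 0 + 0.0275·50/0.0426 ≈ 32.28, so AQI = 32.
PM10 515.5: bracket 467.2–542.6 → index 201–300; slope 99/75.4, offset 48.3.
AQI = 201 + 99/75.4·48.3 ≈ 264.42 ⇒ 264.
Sub-indices: CO→6, SO₂→142, O₃→32, PM10→264. Overall AQI = max = 264; dominant pollutant is PM10.

264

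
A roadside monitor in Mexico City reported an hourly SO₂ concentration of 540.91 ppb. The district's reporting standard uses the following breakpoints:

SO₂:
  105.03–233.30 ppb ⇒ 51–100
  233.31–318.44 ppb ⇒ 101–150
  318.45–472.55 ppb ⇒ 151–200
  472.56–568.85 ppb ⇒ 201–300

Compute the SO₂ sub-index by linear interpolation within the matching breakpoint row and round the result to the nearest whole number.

SO₂: 540.91 lies in 472.56–568.85, so I_lo=201, I_hi=300, C_lo=472.56, C_hi=568.85.
(300−201)/(568.85−472.56) × (540.91−472.56) + 201 = 99/96.29 × 68.35 + 201 ≈ 271.27 → 271.

271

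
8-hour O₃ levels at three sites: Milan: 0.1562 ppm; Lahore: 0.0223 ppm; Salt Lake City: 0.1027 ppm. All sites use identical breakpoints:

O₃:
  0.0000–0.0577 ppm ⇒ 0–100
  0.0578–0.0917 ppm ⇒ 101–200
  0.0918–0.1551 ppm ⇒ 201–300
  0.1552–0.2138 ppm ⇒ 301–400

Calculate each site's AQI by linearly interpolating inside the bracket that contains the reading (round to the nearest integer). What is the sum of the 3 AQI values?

560

Milan: 0.1562 ∈ [0.1552, 0.2138] ↔ index [301, 400].
301 + (0.1562−0.1552)·(400−301)/(0.2138−0.1552) = 301 + 0.0010·99/0.0586 ≈ 302.69, so AQI = 303.
Lahore 0.0223: bracket 0.0000–0.0577 → index 0–100; slope 100/0.0577, offset 0.0223.
AQI = 0 + 100/0.0577·0.0223 ≈ 38.65 ⇒ 39.
Salt Lake City 0.1027: bracket 0.0918–0.1551 → index 201–300; slope 99/0.0633, offset 0.0109.
AQI = 201 + 99/0.0633·0.0109 ≈ 218.05 ⇒ 218.
AQIs: Milan=303, Lahore=39, Salt Lake City=218. Sum = 303 + 39 + 218 = 560.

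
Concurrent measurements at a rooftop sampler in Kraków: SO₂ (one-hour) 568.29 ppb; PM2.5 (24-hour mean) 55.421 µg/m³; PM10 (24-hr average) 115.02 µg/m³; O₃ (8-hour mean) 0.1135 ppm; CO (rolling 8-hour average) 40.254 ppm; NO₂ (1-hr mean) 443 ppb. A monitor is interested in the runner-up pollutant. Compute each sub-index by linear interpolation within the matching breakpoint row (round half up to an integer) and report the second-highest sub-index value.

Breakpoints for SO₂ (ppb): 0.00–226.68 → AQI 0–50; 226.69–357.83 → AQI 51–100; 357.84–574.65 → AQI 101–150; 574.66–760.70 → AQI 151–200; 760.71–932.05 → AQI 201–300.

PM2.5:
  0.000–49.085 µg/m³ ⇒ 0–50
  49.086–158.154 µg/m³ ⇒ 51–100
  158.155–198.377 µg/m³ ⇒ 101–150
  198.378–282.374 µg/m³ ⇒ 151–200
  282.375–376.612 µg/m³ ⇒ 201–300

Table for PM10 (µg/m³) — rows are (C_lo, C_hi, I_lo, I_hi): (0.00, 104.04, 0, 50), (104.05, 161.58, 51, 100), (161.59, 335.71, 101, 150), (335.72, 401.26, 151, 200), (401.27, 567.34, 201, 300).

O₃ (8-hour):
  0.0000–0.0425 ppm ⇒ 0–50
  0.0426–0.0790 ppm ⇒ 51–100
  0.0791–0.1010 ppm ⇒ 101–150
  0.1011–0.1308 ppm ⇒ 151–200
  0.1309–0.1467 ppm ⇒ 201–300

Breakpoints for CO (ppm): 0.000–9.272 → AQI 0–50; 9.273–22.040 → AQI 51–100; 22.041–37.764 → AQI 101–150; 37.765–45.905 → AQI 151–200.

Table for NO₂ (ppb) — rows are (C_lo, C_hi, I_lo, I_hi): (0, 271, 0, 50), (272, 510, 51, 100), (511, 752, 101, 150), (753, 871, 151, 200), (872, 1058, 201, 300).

SO₂: row 357.84–574.65 (AQI 101–150). (150−101)·(568.29−357.84)/(574.65−357.84) + 101 = 49·210.45/216.81 + 101 ≈ 148.56 → 149.
PM2.5: 55.421 ∈ [49.086, 158.154] ↔ index [51, 100].
51 + (55.421−49.086)·(100−51)/(158.154−49.086) = 51 + 6.335·49/109.068 ≈ 53.85, so AQI = 54.
PM10: 115.02 lies in 104.05–161.58, so I_lo=51, I_hi=100, C_lo=104.05, C_hi=161.58.
(100−51)/(161.58−104.05) × (115.02−104.05) + 51 = 49/57.53 × 10.97 + 51 ≈ 60.34 → 60.
O₃ 0.1135: bracket 0.1011–0.1308 → index 151–200; slope 49/0.0297, offset 0.0124.
AQI = 151 + 49/0.0297·0.0124 ≈ 171.46 ⇒ 171.
CO: row 37.765–45.905 (AQI 151–200). (200−151)·(40.254−37.765)/(45.905−37.765) + 151 = 49·2.489/8.140 + 151 ≈ 165.98 → 166.
NO₂: row 272–510 (AQI 51–100). (100−51)·(443−272)/(510−272) + 51 = 49·171/238 + 51 ≈ 86.21 → 86.
Sub-indices: SO₂→149, PM2.5→54, PM10→60, O₃→171, CO→166, NO₂→86. Ranked high→low: 171, 166, 149, 86, 60, 54. Second-highest sub-index = 166.

166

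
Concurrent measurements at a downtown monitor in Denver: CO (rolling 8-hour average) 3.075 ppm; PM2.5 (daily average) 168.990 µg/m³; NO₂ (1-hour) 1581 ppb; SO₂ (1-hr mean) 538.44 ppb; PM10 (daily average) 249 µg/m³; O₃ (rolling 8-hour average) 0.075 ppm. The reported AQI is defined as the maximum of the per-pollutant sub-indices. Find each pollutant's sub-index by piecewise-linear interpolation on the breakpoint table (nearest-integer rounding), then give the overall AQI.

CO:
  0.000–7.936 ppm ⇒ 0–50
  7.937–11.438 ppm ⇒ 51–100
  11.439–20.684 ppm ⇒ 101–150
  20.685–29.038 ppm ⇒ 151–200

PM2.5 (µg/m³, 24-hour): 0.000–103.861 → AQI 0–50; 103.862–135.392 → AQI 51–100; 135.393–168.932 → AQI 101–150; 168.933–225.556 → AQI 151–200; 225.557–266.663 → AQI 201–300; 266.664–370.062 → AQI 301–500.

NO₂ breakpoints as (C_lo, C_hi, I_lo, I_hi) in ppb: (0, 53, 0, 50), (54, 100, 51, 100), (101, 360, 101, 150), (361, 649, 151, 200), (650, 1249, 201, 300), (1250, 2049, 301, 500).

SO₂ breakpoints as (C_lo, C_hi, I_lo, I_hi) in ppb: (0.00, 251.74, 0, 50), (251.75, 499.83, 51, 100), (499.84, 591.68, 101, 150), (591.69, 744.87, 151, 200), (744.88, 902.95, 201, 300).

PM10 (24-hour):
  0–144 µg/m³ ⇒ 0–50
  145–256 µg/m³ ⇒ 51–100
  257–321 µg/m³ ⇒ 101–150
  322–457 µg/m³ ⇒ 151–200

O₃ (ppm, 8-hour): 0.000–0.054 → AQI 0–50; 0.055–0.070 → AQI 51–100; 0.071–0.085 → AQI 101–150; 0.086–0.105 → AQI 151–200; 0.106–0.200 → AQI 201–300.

CO: 3.075 lies in 0.000–7.936, so I_lo=0, I_hi=50, C_lo=0.000, C_hi=7.936.
(50−0)/(7.936−0.000) × (3.075−0.000) + 0 = 50/7.936 × 3.075 + 0 ≈ 19.37 → 19.
PM2.5: row 168.933–225.556 (AQI 151–200). (200−151)·(168.990−168.933)/(225.556−168.933) + 151 = 49·0.057/56.623 + 151 ≈ 151.05 → 151.
NO₂: 1581 lies in 1250–2049, so I_lo=301, I_hi=500, C_lo=1250, C_hi=2049.
(500−301)/(2049−1250) × (1581−1250) + 301 = 199/799 × 331 + 301 ≈ 383.44 → 383.
SO₂: row 499.84–591.68 (AQI 101–150). (150−101)·(538.44−499.84)/(591.68−499.84) + 101 = 49·38.60/91.84 + 101 ≈ 121.59 → 122.
PM10: 249 ∈ [145, 256] ↔ index [51, 100].
51 + (249−145)·(100−51)/(256−145) = 51 + 104·49/111 ≈ 96.91, so AQI = 97.
O₃: 0.075 lies in 0.071–0.085, so I_lo=101, I_hi=150, C_lo=0.071, C_hi=0.085.
(150−101)/(0.085−0.071) × (0.075−0.071) + 101 = 49/0.014 × 0.004 + 101 ≈ 115.00 → 115.
Sub-indices: CO→19, PM2.5→151, NO₂→383, SO₂→122, PM10→97, O₃→115. Overall AQI = max = 383; dominant pollutant is NO₂.

383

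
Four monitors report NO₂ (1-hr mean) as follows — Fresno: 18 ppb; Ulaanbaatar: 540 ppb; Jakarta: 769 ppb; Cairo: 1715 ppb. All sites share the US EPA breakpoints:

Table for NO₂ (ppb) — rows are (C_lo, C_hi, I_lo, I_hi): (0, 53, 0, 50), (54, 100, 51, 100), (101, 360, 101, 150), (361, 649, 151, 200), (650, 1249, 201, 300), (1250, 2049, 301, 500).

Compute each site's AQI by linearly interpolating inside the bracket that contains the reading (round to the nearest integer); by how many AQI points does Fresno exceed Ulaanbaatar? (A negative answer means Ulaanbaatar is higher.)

Fresno: 18 lies in 0–53, so I_lo=0, I_hi=50, C_lo=0, C_hi=53.
(50−0)/(53−0) × (18−0) + 0 = 50/53 × 18 + 0 ≈ 16.98 → 17.
Ulaanbaatar: 540 ∈ [361, 649] ↔ index [151, 200].
151 + (540−361)·(200−151)/(649−361) = 151 + 179·49/288 ≈ 181.45, so AQI = 181.
Jakarta 769: bracket 650–1249 → index 201–300; slope 99/599, offset 119.
AQI = 201 + 99/599·119 ≈ 220.67 ⇒ 221.
Cairo: 1715 lies in 1250–2049, so I_lo=301, I_hi=500, C_lo=1250, C_hi=2049.
(500−301)/(2049−1250) × (1715−1250) + 301 = 199/799 × 465 + 301 ≈ 416.81 → 417.
AQIs: Fresno=17, Ulaanbaatar=181, Jakarta=221, Cairo=417. Fresno (17) − Ulaanbaatar (181) = -164.

-164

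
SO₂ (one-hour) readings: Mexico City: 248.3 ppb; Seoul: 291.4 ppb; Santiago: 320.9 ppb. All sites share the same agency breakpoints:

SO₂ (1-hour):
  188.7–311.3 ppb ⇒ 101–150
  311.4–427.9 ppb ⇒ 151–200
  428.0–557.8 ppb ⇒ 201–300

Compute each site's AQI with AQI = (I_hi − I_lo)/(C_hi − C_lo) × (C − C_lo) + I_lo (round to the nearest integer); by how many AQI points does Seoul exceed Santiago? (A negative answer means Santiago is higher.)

Mexico City: row 188.7–311.3 (AQI 101–150). (150−101)·(248.3−188.7)/(311.3−188.7) + 101 = 49·59.6/122.6 + 101 ≈ 124.82 → 125.
Seoul: row 188.7–311.3 (AQI 101–150). (150−101)·(291.4−188.7)/(311.3−188.7) + 101 = 49·102.7/122.6 + 101 ≈ 142.05 → 142.
Santiago: 320.9 lies in 311.4–427.9, so I_lo=151, I_hi=200, C_lo=311.4, C_hi=427.9.
(200−151)/(427.9−311.4) × (320.9−311.4) + 151 = 49/116.5 × 9.5 + 151 ≈ 155.00 → 155.
AQIs: Mexico City=125, Seoul=142, Santiago=155. Seoul (142) − Santiago (155) = -13.

-13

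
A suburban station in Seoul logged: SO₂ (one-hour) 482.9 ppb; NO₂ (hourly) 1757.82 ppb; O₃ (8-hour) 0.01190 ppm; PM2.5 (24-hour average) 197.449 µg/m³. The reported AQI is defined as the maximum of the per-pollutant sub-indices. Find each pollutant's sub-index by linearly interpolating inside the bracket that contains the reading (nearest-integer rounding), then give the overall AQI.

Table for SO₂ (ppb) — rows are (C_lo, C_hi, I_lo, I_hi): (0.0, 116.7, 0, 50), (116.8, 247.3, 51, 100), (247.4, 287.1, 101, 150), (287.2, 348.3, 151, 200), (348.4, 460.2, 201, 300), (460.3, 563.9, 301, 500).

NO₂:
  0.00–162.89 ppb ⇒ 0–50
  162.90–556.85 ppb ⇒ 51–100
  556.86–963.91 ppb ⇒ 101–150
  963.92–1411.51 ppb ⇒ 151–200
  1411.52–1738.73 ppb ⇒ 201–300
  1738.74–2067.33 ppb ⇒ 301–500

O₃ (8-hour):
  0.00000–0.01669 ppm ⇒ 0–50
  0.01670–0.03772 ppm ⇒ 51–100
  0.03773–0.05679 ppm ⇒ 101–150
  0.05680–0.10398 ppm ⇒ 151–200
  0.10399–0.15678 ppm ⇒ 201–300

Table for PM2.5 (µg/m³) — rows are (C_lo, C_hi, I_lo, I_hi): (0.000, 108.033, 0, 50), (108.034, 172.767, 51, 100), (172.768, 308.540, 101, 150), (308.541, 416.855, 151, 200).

SO₂: 482.9 lies in 460.3–563.9, so I_lo=301, I_hi=500, C_lo=460.3, C_hi=563.9.
(500−301)/(563.9−460.3) × (482.9−460.3) + 301 = 199/103.6 × 22.6 + 301 ≈ 344.41 → 344.
NO₂ 1757.82: bracket 1738.74–2067.33 → index 301–500; slope 199/328.59, offset 19.08.
AQI = 301 + 199/328.59·19.08 ≈ 312.56 ⇒ 313.
O₃: row 0.00000–0.01669 (AQI 0–50). (50−0)·(0.01190−0.00000)/(0.01669−0.00000) + 0 = 50·0.01190/0.01669 + 0 ≈ 35.65 → 36.
PM2.5 197.449: bracket 172.768–308.540 → index 101–150; slope 49/135.772, offset 24.681.
AQI = 101 + 49/135.772·24.681 ≈ 109.91 ⇒ 110.
Sub-indices: SO₂→344, NO₂→313, O₃→36, PM2.5→110. Overall AQI = max = 344; dominant pollutant is SO₂.

344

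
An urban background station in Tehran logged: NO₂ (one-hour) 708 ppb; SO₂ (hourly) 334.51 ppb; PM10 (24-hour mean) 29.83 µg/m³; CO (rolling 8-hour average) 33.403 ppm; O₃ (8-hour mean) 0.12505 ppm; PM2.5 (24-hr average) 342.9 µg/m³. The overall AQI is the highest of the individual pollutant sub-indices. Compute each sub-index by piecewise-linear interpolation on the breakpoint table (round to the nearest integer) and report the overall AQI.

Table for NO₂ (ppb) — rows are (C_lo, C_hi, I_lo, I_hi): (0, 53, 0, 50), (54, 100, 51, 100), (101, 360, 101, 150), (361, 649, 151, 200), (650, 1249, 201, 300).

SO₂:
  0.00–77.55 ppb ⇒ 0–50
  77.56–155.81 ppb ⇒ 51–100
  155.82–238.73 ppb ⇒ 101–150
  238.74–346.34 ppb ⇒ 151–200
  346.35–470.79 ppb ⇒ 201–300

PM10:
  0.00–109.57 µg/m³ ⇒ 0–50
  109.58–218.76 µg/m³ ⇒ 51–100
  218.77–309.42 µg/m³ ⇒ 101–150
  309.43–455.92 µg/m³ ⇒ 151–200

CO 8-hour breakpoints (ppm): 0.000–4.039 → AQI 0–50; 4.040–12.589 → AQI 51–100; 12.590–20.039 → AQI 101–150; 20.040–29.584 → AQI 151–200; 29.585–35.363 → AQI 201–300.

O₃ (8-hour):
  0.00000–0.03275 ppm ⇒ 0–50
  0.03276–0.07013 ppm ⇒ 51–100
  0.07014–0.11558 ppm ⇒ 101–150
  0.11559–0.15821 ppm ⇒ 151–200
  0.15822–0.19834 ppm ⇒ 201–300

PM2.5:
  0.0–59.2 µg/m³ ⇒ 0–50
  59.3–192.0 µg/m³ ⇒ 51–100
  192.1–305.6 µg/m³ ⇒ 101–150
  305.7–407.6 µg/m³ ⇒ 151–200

NO₂ 708: bracket 650–1249 → index 201–300; slope 99/599, offset 58.
AQI = 201 + 99/599·58 ≈ 210.59 ⇒ 211.
SO₂: row 238.74–346.34 (AQI 151–200). (200−151)·(334.51−238.74)/(346.34−238.74) + 151 = 49·95.77/107.60 + 151 ≈ 194.61 → 195.
PM10: 29.83 lies in 0.00–109.57, so I_lo=0, I_hi=50, C_lo=0.00, C_hi=109.57.
(50−0)/(109.57−0.00) × (29.83−0.00) + 0 = 50/109.57 × 29.83 + 0 ≈ 13.61 → 14.
CO 33.403: bracket 29.585–35.363 → index 201–300; slope 99/5.778, offset 3.818.
AQI = 201 + 99/5.778·3.818 ≈ 266.42 ⇒ 266.
O₃: row 0.11559–0.15821 (AQI 151–200). (200−151)·(0.12505−0.11559)/(0.15821−0.11559) + 151 = 49·0.00946/0.04262 + 151 ≈ 161.88 → 162.
PM2.5: row 305.7–407.6 (AQI 151–200). (200−151)·(342.9−305.7)/(407.6−305.7) + 151 = 49·37.2/101.9 + 151 ≈ 168.89 → 169.
Sub-indices: NO₂→211, SO₂→195, PM10→14, CO→266, O₃→162, PM2.5→169. Overall AQI = max = 266; dominant pollutant is CO.
AQI 266: Very Unhealthy.

266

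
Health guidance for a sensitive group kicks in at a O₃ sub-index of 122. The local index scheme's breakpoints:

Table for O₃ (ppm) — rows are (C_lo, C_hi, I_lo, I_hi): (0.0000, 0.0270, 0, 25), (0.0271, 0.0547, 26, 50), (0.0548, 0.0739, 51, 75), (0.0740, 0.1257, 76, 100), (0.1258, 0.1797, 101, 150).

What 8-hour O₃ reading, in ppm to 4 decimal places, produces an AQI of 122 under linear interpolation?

0.1489

AQI 122 lies in the 101–150 band, which corresponds to 0.1258–0.1797 ppm.
C = 0.1258 + (122−101)×(0.1797−0.1258)/(150−101) = 0.1258 + 21×0.0539/49 ≈ 0.148900 ppm → 0.1489 ppm to 4 dp.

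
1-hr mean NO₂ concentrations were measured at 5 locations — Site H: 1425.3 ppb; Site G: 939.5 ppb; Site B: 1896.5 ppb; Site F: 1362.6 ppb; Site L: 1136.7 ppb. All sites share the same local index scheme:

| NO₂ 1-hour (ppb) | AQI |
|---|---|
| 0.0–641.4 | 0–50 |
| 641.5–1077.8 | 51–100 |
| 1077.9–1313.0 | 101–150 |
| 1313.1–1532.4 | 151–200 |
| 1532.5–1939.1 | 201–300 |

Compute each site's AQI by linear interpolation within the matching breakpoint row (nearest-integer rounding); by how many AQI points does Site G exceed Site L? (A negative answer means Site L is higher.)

Site H 1425.3: bracket 1313.1–1532.4 → index 151–200; slope 49/219.3, offset 112.2.
AQI = 151 + 49/219.3·112.2 ≈ 176.07 ⇒ 176.
Site G 939.5: bracket 641.5–1077.8 → index 51–100; slope 49/436.3, offset 298.0.
AQI = 51 + 49/436.3·298.0 ≈ 84.47 ⇒ 84.
Site B: row 1532.5–1939.1 (AQI 201–300). (300−201)·(1896.5−1532.5)/(1939.1−1532.5) + 201 = 99·364.0/406.6 + 201 ≈ 289.63 → 290.
Site F 1362.6: bracket 1313.1–1532.4 → index 151–200; slope 49/219.3, offset 49.5.
AQI = 151 + 49/219.3·49.5 ≈ 162.06 ⇒ 162.
Site L: 1136.7 lies in 1077.9–1313.0, so I_lo=101, I_hi=150, C_lo=1077.9, C_hi=1313.0.
(150−101)/(1313.0−1077.9) × (1136.7−1077.9) + 101 = 49/235.1 × 58.8 + 101 ≈ 113.26 → 113.
AQIs: Site H=176, Site G=84, Site B=290, Site F=162, Site L=113. Site G (84) − Site L (113) = -29.

-29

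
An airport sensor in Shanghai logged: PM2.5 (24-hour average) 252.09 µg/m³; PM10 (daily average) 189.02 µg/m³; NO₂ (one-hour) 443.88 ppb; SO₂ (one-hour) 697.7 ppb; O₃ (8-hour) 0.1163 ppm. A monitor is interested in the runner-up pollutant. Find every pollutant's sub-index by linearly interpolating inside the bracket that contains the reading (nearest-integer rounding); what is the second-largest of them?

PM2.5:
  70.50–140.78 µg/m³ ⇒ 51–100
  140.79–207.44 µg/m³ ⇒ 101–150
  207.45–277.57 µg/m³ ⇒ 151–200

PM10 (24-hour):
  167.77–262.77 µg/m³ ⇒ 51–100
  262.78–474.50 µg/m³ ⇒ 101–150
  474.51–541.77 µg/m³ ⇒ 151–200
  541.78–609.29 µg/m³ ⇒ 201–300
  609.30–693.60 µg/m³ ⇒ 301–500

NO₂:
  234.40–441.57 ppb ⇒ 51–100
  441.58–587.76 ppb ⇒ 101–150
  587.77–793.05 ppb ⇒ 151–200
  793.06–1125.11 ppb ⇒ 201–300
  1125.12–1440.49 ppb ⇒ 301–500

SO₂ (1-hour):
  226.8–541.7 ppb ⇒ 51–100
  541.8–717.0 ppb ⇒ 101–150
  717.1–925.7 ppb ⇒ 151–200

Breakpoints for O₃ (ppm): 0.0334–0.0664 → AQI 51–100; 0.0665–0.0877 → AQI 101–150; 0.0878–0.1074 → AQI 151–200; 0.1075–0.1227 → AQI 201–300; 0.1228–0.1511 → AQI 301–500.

182

PM2.5 252.09: bracket 207.45–277.57 → index 151–200; slope 49/70.12, offset 44.64.
AQI = 151 + 49/70.12·44.64 ≈ 182.19 ⇒ 182.
PM10: 189.02 lies in 167.77–262.77, so I_lo=51, I_hi=100, C_lo=167.77, C_hi=262.77.
(100−51)/(262.77−167.77) × (189.02−167.77) + 51 = 49/95.00 × 21.25 + 51 ≈ 61.96 → 62.
NO₂: 443.88 lies in 441.58–587.76, so I_lo=101, I_hi=150, C_lo=441.58, C_hi=587.76.
(150−101)/(587.76−441.58) × (443.88−441.58) + 101 = 49/146.18 × 2.30 + 101 ≈ 101.77 → 102.
SO₂: 697.7 lies in 541.8–717.0, so I_lo=101, I_hi=150, C_lo=541.8, C_hi=717.0.
(150−101)/(717.0−541.8) × (697.7−541.8) + 101 = 49/175.2 × 155.9 + 101 ≈ 144.60 → 145.
O₃: row 0.1075–0.1227 (AQI 201–300). (300−201)·(0.1163−0.1075)/(0.1227−0.1075) + 201 = 99·0.0088/0.0152 + 201 ≈ 258.32 → 258.
Sub-indices: PM2.5→182, PM10→62, NO₂→102, SO₂→145, O₃→258. Ranked high→low: 258, 182, 145, 102, 62. Second-highest sub-index = 182.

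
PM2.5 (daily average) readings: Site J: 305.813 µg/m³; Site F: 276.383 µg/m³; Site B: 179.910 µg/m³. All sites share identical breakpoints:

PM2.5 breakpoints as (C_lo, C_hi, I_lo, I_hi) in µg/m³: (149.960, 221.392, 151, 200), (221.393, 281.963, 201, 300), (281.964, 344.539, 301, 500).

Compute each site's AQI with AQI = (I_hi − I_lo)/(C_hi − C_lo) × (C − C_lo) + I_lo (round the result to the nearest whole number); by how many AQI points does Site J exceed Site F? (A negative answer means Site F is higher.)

Site J 305.813: bracket 281.964–344.539 → index 301–500; slope 199/62.575, offset 23.849.
AQI = 301 + 199/62.575·23.849 ≈ 376.84 ⇒ 377.
Site F 276.383: bracket 221.393–281.963 → index 201–300; slope 99/60.570, offset 54.990.
AQI = 201 + 99/60.570·54.990 ≈ 290.88 ⇒ 291.
Site B: 179.910 lies in 149.960–221.392, so I_lo=151, I_hi=200, C_lo=149.960, C_hi=221.392.
(200−151)/(221.392−149.960) × (179.910−149.960) + 151 = 49/71.432 × 29.950 + 151 ≈ 171.54 → 172.
AQIs: Site J=377, Site F=291, Site B=172. Site J (377) − Site F (291) = 86.

86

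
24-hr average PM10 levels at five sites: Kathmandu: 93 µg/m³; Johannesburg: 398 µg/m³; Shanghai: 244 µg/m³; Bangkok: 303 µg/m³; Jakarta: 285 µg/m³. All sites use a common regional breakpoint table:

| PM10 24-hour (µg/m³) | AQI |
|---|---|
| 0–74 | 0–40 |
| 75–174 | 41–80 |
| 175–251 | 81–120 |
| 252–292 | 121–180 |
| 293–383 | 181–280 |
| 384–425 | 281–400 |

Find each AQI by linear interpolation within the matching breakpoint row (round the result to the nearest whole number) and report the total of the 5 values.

Kathmandu: row 75–174 (AQI 41–80). (80−41)·(93−75)/(174−75) + 41 = 39·18/99 + 41 ≈ 48.09 → 48.
Johannesburg: 398 ∈ [384, 425] ↔ index [281, 400].
281 + (398−384)·(400−281)/(425−384) = 281 + 14·119/41 ≈ 321.63, so AQI = 322.
Shanghai: 244 lies in 175–251, so I_lo=81, I_hi=120, C_lo=175, C_hi=251.
(120−81)/(251−175) × (244−175) + 81 = 39/76 × 69 + 81 ≈ 116.41 → 116.
Bangkok 303: bracket 293–383 → index 181–280; slope 99/90, offset 10.
AQI = 181 + 99/90·10 ≈ 192.00 ⇒ 192.
Jakarta: 285 lies in 252–292, so I_lo=121, I_hi=180, C_lo=252, C_hi=292.
(180−121)/(292−252) × (285−252) + 121 = 59/40 × 33 + 121 ≈ 169.68 → 170.
AQIs: Kathmandu=48, Johannesburg=322, Shanghai=116, Bangkok=192, Jakarta=170. Sum = 48 + 322 + 116 + 192 + 170 = 848.

848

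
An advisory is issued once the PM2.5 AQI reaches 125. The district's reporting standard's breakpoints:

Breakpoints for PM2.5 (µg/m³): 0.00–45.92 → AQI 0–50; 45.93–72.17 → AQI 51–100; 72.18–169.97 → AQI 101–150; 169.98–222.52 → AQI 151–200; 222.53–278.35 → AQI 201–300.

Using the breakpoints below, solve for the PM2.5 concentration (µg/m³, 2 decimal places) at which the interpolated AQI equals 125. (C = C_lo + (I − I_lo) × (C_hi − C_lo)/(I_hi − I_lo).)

AQI 125 lies in the 101–150 band, which corresponds to 72.18–169.97 µg/m³.
C = 72.18 + (125−101)×(169.97−72.18)/(150−101) = 72.18 + 24×97.79/49 ≈ 120.0771 µg/m³ → 120.08 µg/m³ to 2 dp.

120.08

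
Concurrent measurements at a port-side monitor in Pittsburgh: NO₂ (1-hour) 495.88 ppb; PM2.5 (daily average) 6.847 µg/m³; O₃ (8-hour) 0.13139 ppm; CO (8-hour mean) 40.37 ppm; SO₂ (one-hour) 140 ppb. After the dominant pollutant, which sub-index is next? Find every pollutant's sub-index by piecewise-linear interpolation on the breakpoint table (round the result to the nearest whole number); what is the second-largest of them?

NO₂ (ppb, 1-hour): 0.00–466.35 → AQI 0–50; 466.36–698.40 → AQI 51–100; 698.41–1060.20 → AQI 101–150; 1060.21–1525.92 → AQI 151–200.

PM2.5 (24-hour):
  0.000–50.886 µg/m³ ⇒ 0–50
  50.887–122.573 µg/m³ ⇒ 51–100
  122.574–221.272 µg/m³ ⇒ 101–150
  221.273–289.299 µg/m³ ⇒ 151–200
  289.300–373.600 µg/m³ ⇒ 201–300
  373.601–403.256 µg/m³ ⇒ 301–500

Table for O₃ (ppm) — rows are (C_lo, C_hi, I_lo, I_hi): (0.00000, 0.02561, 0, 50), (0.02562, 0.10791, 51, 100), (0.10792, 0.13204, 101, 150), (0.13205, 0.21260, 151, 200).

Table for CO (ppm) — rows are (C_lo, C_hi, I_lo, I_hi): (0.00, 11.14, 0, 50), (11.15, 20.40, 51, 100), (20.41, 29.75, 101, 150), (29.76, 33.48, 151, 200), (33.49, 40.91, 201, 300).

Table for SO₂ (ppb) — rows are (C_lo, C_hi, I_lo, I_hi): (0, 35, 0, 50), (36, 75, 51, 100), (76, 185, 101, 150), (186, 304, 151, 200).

149

NO₂ 495.88: bracket 466.36–698.40 → index 51–100; slope 49/232.04, offset 29.52.
AQI = 51 + 49/232.04·29.52 ≈ 57.23 ⇒ 57.
PM2.5: 6.847 ∈ [0.000, 50.886] ↔ index [0, 50].
0 + (6.847−0.000)·(50−0)/(50.886−0.000) = 0 + 6.847·50/50.886 ≈ 6.73, so AQI = 7.
O₃ 0.13139: bracket 0.10792–0.13204 → index 101–150; slope 49/0.02412, offset 0.02347.
AQI = 101 + 49/0.02412·0.02347 ≈ 148.68 ⇒ 149.
CO 40.37: bracket 33.49–40.91 → index 201–300; slope 99/7.42, offset 6.88.
AQI = 201 + 99/7.42·6.88 ≈ 292.80 ⇒ 293.
SO₂ 140: bracket 76–185 → index 101–150; slope 49/109, offset 64.
AQI = 101 + 49/109·64 ≈ 129.77 ⇒ 130.
Sub-indices: NO₂→57, PM2.5→7, O₃→149, CO→293, SO₂→130. Ranked high→low: 293, 149, 130, 57, 7. Second-highest sub-index = 149.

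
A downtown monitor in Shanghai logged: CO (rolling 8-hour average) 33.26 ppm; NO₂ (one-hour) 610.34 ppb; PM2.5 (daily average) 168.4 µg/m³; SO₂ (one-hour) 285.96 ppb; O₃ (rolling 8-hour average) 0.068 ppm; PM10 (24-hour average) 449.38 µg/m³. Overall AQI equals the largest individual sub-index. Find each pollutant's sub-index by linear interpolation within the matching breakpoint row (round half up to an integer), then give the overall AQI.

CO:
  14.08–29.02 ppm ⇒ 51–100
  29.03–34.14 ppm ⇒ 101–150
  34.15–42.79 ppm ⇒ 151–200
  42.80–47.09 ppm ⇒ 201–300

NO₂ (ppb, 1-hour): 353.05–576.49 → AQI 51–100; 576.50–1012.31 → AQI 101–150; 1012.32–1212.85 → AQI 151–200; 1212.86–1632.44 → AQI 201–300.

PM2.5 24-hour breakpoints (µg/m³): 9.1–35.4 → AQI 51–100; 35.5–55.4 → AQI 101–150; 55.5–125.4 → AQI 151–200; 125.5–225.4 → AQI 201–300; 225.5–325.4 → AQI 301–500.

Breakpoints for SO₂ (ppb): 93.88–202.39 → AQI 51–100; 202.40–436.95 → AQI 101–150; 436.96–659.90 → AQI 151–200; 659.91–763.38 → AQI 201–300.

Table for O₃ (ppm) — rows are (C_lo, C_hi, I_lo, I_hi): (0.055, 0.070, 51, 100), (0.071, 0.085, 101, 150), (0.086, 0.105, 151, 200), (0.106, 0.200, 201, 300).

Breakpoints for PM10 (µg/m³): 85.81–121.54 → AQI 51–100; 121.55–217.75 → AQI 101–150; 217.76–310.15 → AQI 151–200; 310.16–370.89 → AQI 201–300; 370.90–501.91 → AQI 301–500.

CO 33.26: bracket 29.03–34.14 → index 101–150; slope 49/5.11, offset 4.23.
AQI = 101 + 49/5.11·4.23 ≈ 141.56 ⇒ 142.
NO₂: 610.34 ∈ [576.50, 1012.31] ↔ index [101, 150].
101 + (610.34−576.50)·(150−101)/(1012.31−576.50) = 101 + 33.84·49/435.81 ≈ 104.80, so AQI = 105.
PM2.5: 168.4 lies in 125.5–225.4, so I_lo=201, I_hi=300, C_lo=125.5, C_hi=225.4.
(300−201)/(225.4−125.5) × (168.4−125.5) + 201 = 99/99.9 × 42.9 + 201 ≈ 243.51 → 244.
SO₂: row 202.40–436.95 (AQI 101–150). (150−101)·(285.96−202.40)/(436.95−202.40) + 101 = 49·83.56/234.55 + 101 ≈ 118.46 → 118.
O₃: 0.068 lies in 0.055–0.070, so I_lo=51, I_hi=100, C_lo=0.055, C_hi=0.070.
(100−51)/(0.070−0.055) × (0.068−0.055) + 51 = 49/0.015 × 0.013 + 51 ≈ 93.47 → 93.
PM10 449.38: bracket 370.90–501.91 → index 301–500; slope 199/131.01, offset 78.48.
AQI = 301 + 199/131.01·78.48 ≈ 420.21 ⇒ 420.
Sub-indices: CO→142, NO₂→105, PM2.5→244, SO₂→118, O₃→93, PM10→420. Overall AQI = max = 420; dominant pollutant is PM10.

420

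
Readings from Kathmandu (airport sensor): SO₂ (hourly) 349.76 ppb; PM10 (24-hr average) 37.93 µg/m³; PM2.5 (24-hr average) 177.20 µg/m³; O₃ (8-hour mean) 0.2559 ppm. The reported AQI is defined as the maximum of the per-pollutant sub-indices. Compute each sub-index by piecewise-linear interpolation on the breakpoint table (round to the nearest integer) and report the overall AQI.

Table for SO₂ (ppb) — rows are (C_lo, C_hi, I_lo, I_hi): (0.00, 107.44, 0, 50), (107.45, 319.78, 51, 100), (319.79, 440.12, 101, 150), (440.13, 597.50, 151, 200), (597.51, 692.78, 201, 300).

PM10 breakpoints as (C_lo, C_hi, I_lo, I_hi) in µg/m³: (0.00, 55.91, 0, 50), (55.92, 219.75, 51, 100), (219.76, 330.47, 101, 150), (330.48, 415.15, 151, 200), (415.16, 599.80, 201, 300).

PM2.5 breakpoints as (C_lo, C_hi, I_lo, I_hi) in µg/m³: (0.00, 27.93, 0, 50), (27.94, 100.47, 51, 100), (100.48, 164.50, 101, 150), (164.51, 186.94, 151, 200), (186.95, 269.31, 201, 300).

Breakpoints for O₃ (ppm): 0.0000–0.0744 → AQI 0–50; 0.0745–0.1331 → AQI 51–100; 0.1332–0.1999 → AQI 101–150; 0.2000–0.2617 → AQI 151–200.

SO₂: 349.76 ∈ [319.79, 440.12] ↔ index [101, 150].
101 + (349.76−319.79)·(150−101)/(440.12−319.79) = 101 + 29.97·49/120.33 ≈ 113.20, so AQI = 113.
PM10: row 0.00–55.91 (AQI 0–50). (50−0)·(37.93−0.00)/(55.91−0.00) + 0 = 50·37.93/55.91 + 0 ≈ 33.92 → 34.
PM2.5 177.20: bracket 164.51–186.94 → index 151–200; slope 49/22.43, offset 12.69.
AQI = 151 + 49/22.43·12.69 ≈ 178.72 ⇒ 179.
O₃: row 0.2000–0.2617 (AQI 151–200). (200−151)·(0.2559−0.2000)/(0.2617−0.2000) + 151 = 49·0.0559/0.0617 + 151 ≈ 195.39 → 195.
Sub-indices: SO₂→113, PM10→34, PM2.5→179, O₃→195. Overall AQI = max = 195; dominant pollutant is O₃.

195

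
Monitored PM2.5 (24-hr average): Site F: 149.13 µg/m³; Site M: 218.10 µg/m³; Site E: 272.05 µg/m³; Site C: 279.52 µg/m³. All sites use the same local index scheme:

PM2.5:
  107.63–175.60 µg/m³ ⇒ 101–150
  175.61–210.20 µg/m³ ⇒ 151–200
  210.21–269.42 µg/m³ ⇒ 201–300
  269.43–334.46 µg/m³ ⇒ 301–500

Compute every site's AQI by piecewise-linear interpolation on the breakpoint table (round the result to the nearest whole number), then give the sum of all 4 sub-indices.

986

Site F: 149.13 lies in 107.63–175.60, so I_lo=101, I_hi=150, C_lo=107.63, C_hi=175.60.
(150−101)/(175.60−107.63) × (149.13−107.63) + 101 = 49/67.97 × 41.50 + 101 ≈ 130.92 → 131.
Site M: 218.10 ∈ [210.21, 269.42] ↔ index [201, 300].
201 + (218.10−210.21)·(300−201)/(269.42−210.21) = 201 + 7.89·99/59.21 ≈ 214.19, so AQI = 214.
Site E: 272.05 lies in 269.43–334.46, so I_lo=301, I_hi=500, C_lo=269.43, C_hi=334.46.
(500−301)/(334.46−269.43) × (272.05−269.43) + 301 = 199/65.03 × 2.62 + 301 ≈ 309.02 → 309.
Site C: 279.52 lies in 269.43–334.46, so I_lo=301, I_hi=500, C_lo=269.43, C_hi=334.46.
(500−301)/(334.46−269.43) × (279.52−269.43) + 301 = 199/65.03 × 10.09 + 301 ≈ 331.88 → 332.
AQIs: Site F=131, Site M=214, Site E=309, Site C=332. Sum = 131 + 214 + 309 + 332 = 986.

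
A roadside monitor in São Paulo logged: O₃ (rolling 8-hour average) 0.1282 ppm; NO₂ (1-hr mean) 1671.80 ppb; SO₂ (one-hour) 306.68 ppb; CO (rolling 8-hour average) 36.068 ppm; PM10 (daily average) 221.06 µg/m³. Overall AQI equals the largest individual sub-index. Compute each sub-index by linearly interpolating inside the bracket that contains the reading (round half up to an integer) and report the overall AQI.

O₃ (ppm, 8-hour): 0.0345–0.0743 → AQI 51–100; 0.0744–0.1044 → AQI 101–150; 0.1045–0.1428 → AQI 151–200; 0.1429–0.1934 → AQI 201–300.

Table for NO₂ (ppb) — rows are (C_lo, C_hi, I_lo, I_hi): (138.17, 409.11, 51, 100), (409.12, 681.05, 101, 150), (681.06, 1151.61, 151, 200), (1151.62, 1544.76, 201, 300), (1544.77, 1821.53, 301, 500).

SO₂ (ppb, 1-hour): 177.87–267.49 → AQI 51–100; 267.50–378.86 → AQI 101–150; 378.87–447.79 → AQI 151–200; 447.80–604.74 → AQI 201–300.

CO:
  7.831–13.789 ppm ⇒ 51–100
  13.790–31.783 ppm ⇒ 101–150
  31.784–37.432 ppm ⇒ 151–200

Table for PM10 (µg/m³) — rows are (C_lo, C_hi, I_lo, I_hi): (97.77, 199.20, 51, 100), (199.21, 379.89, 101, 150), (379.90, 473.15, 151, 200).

392

O₃: 0.1282 ∈ [0.1045, 0.1428] ↔ index [151, 200].
151 + (0.1282−0.1045)·(200−151)/(0.1428−0.1045) = 151 + 0.0237·49/0.0383 ≈ 181.32, so AQI = 181.
NO₂: row 1544.77–1821.53 (AQI 301–500). (500−301)·(1671.80−1544.77)/(1821.53−1544.77) + 301 = 199·127.03/276.76 + 301 ≈ 392.34 → 392.
SO₂: row 267.50–378.86 (AQI 101–150). (150−101)·(306.68−267.50)/(378.86−267.50) + 101 = 49·39.18/111.36 + 101 ≈ 118.24 → 118.
CO: 36.068 ∈ [31.784, 37.432] ↔ index [151, 200].
151 + (36.068−31.784)·(200−151)/(37.432−31.784) = 151 + 4.284·49/5.648 ≈ 188.17, so AQI = 188.
PM10: 221.06 lies in 199.21–379.89, so I_lo=101, I_hi=150, C_lo=199.21, C_hi=379.89.
(150−101)/(379.89−199.21) × (221.06−199.21) + 101 = 49/180.68 × 21.85 + 101 ≈ 106.93 → 107.
Sub-indices: O₃→181, NO₂→392, SO₂→118, CO→188, PM10→107. Overall AQI = max = 392; dominant pollutant is NO₂.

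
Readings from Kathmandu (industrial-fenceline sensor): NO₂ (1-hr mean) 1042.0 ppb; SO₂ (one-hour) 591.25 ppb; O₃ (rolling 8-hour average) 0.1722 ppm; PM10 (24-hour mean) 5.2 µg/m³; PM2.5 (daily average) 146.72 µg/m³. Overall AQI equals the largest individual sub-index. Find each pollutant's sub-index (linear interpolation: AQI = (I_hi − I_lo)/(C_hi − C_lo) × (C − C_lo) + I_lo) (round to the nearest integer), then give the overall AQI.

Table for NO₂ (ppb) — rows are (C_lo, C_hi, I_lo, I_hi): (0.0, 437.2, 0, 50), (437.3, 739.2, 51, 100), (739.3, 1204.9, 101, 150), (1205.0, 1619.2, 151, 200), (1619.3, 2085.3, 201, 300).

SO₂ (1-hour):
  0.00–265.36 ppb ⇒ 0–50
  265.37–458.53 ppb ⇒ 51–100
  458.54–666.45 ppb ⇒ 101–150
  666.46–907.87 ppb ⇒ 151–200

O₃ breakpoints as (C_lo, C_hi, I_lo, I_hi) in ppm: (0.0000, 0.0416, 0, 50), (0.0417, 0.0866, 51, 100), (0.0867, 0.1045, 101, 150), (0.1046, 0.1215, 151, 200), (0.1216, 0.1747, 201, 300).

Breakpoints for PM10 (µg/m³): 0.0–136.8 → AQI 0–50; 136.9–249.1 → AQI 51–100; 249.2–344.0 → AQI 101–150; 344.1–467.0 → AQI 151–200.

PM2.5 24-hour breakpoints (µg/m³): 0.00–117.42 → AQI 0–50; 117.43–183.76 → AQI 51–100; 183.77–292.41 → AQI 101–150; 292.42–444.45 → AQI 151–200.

NO₂: row 739.3–1204.9 (AQI 101–150). (150−101)·(1042.0−739.3)/(1204.9−739.3) + 101 = 49·302.7/465.6 + 101 ≈ 132.86 → 133.
SO₂: 591.25 ∈ [458.54, 666.45] ↔ index [101, 150].
101 + (591.25−458.54)·(150−101)/(666.45−458.54) = 101 + 132.71·49/207.91 ≈ 132.28, so AQI = 132.
O₃: 0.1722 lies in 0.1216–0.1747, so I_lo=201, I_hi=300, C_lo=0.1216, C_hi=0.1747.
(300−201)/(0.1747−0.1216) × (0.1722−0.1216) + 201 = 99/0.0531 × 0.0506 + 201 ≈ 295.34 → 295.
PM10 5.2: bracket 0.0–136.8 → index 0–50; slope 50/136.8, offset 5.2.
AQI = 0 + 50/136.8·5.2 ≈ 1.90 ⇒ 2.
PM2.5: 146.72 ∈ [117.43, 183.76] ↔ index [51, 100].
51 + (146.72−117.43)·(100−51)/(183.76−117.43) = 51 + 29.29·49/66.33 ≈ 72.64, so AQI = 73.
Sub-indices: NO₂→133, SO₂→132, O₃→295, PM10→2, PM2.5→73. Overall AQI = max = 295; dominant pollutant is O₃.
AQI 295: Very Unhealthy.

295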